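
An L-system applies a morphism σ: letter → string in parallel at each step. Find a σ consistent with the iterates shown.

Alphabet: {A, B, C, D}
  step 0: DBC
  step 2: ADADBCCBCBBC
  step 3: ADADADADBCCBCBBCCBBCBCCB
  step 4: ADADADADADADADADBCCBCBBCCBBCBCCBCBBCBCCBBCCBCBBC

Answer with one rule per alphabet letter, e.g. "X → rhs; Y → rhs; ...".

A->AD, B->BC, C->CB, D->AD

  step 3 ⇒ step 4: ADADADADBCCBCBBCCBBCBCCB ⇒ AD·AD·AD·AD·AD·AD·AD·AD·BC·CB·CB·BC·CB·BC·BC·CB·CB·BC·BC·CB·BC·CB·CB·BC
    A ↦ AD
    B ↦ BC
    C ↦ CB
    D ↦ AD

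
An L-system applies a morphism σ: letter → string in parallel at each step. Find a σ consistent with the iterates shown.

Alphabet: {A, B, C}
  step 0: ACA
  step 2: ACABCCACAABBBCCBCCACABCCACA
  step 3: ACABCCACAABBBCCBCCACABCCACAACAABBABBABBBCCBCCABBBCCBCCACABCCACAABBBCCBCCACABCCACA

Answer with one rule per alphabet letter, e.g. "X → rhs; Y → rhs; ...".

  step 2 ⇒ step 3: ACABCCACAABBBCCBCCACABCCACA ⇒ ACA·BCC·ACA·ABB·BCC·BCC·ACA·BCC·ACA·ACA·ABB·ABB·ABB·BCC·BCC·ABB·BCC·BCC·ACA·BCC·ACA·ABB·BCC·BCC·ACA·BCC·ACA
    A ↦ ACA
    B ↦ ABB
    C ↦ BCC

A->ACA, B->ABB, C->BCC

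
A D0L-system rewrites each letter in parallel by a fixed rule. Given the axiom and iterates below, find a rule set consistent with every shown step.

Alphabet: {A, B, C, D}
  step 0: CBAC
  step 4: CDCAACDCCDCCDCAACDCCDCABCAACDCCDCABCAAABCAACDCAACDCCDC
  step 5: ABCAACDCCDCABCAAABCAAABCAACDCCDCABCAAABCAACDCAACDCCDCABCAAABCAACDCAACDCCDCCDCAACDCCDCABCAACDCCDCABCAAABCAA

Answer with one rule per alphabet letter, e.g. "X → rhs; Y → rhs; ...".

A->CDC, B->A, C->A, D->BCA

  step 4 ⇒ step 5: CDCAACDCCDCCDCAACDCCDCABCAACDCCDCABCAAABCAACDCAACDCCDC ⇒ A·BCA·A·CDC·CDC·A·BCA·A·A·BCA·A·A·BCA·A·CDC·CDC·A·BCA·A·A·BCA·A·CDC·A·A·CDC·CDC·A·BCA·A·A·BCA·A·CDC·A·A·CDC·CDC·CDC·A·A·CDC·CDC·A·BCA·A·CDC·CDC·A·BCA·A·A·BCA·A
    A ↦ CDC
    B ↦ A
    C ↦ A
    D ↦ BCA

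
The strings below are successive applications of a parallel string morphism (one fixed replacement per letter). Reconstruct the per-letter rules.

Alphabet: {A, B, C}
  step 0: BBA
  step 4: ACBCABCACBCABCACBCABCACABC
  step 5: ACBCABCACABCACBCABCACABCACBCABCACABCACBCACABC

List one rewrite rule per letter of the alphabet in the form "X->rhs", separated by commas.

  step 4 ⇒ step 5: ACBCABCACBCABCACBCABCACABC ⇒ AC·BC·A·BC·AC·A·BC·AC·BC·A·BC·AC·A·BC·AC·BC·A·BC·AC·A·BC·AC·BC·AC·A·BC
    A ↦ AC
    B ↦ A
    C ↦ BC

A->AC, B->A, C->BC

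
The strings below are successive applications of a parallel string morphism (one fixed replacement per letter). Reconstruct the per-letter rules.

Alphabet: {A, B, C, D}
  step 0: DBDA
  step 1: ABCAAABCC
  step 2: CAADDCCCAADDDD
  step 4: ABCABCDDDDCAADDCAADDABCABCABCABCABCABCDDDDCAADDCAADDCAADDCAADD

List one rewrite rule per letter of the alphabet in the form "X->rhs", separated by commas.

A->C, B->AA, C->DD, D->ABC

  step 1 ⇒ step 2: ABCAAABCC ⇒ C·AA·DD·C·C·C·AA·DD·DD
    A ↦ C
    B ↦ AA
    C ↦ DD
  step 0 ⇒ step 1: DBDA ⇒ ABC·AA·ABC·C
    D ↦ ABC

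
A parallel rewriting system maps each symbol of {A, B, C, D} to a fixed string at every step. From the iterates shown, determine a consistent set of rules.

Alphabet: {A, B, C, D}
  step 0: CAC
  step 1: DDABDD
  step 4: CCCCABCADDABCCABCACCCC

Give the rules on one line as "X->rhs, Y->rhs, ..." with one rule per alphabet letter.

A->AB, B->CA, C->DD, D->C

  step 0 ⇒ step 1: CAC ⇒ DD·AB·DD
    A ↦ AB
    C ↦ DD
    B ↦ CA  (constrained at step 1)
    D ↦ C  (constrained at step 1)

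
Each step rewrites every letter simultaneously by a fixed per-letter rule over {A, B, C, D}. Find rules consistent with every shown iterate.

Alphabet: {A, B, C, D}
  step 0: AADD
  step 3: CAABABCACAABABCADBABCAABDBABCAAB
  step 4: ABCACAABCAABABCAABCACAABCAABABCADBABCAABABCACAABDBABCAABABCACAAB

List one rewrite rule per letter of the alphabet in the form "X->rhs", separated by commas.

A->CA, B->AB, C->AB, D->DB

  step 3 ⇒ step 4: CAABABCACAABABCADBABCAABDBABCAAB ⇒ AB·CA·CA·AB·CA·AB·AB·CA·AB·CA·CA·AB·CA·AB·AB·CA·DB·AB·CA·AB·AB·CA·CA·AB·DB·AB·CA·AB·AB·CA·CA·AB
    A ↦ CA
    B ↦ AB
    C ↦ AB
    D ↦ DB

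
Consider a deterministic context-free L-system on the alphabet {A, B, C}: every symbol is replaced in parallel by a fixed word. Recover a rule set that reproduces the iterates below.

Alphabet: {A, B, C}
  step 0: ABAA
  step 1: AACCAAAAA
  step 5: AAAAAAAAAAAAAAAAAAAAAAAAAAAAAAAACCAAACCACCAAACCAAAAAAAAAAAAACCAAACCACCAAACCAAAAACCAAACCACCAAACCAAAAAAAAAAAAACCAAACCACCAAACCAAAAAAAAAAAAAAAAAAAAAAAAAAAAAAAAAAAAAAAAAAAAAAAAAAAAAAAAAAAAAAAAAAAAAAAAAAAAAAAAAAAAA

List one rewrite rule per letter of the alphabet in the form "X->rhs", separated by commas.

A->AA, B->CCA, C->BAB

  step 0 ⇒ step 1: ABAA ⇒ AA·CCA·AA·AA
    A ↦ AA
    B ↦ CCA
    C ↦ BAB  (constrained at step 1)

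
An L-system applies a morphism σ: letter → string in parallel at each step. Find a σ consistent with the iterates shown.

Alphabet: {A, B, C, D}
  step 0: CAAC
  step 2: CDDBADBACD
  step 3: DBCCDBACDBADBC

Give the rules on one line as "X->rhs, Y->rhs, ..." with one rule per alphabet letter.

  step 2 ⇒ step 3: CDDBADBACD ⇒ DB·C·C·D·BA·C·D·BA·DB·C
    A ↦ BA
    B ↦ D
    C ↦ DB
    D ↦ C

A->BA, B->D, C->DB, D->C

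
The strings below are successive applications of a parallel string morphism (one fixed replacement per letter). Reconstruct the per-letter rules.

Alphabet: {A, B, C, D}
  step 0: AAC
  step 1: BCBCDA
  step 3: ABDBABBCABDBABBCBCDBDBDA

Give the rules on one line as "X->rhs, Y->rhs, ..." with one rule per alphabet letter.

A->BC, B->DB, C->DA, D->AB

  step 0 ⇒ step 1: AAC ⇒ BC·BC·DA
    A ↦ BC
    C ↦ DA
    B ↦ DB  (constrained at step 1)
    D ↦ AB  (constrained at step 1)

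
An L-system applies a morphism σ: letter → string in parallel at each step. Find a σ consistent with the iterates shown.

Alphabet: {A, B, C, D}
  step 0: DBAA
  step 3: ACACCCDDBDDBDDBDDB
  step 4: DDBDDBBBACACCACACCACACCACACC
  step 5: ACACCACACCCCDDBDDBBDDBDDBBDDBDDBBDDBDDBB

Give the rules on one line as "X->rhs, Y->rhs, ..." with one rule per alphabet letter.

A->DD, B->C, C->B, D->AC

  step 4 ⇒ step 5: DDBDDBBBACACCACACCACACCACACC ⇒ AC·AC·C·AC·AC·C·C·C·DD·B·DD·B·B·DD·B·DD·B·B·DD·B·DD·B·B·DD·B·DD·B·B
    A ↦ DD
    B ↦ C
    C ↦ B
    D ↦ AC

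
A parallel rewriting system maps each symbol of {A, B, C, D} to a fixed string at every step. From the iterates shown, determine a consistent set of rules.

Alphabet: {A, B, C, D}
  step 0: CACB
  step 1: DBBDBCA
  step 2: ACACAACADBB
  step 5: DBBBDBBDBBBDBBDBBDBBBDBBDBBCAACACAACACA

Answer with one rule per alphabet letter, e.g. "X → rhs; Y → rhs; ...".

A->B, B->CA, C->DB, D->A

  step 1 ⇒ step 2: DBBDBCA ⇒ A·CA·CA·A·CA·DB·B
    A ↦ B
    B ↦ CA
    C ↦ DB
    D ↦ A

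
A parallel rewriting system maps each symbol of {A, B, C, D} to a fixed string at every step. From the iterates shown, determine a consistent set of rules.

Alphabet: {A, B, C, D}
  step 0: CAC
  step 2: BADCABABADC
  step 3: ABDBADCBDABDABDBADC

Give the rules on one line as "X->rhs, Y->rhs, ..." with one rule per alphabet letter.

  step 2 ⇒ step 3: BADCABABADC ⇒ A·BD·BA·DC·BD·A·BD·A·BD·BA·DC
    A ↦ BD
    B ↦ A
    C ↦ DC
    D ↦ BA

A->BD, B->A, C->DC, D->BA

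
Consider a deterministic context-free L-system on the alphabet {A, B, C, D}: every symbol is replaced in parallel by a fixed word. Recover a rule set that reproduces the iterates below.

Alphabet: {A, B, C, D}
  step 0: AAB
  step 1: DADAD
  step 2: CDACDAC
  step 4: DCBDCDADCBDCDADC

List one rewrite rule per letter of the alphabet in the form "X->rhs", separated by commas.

  step 1 ⇒ step 2: DADAD ⇒ C·DA·C·DA·C
    A ↦ DA
    D ↦ C
  step 0 ⇒ step 1: AAB ⇒ DA·DA·D
    B ↦ D
    C ↦ BD  (constrained at step 2)

A->DA, B->D, C->BD, D->C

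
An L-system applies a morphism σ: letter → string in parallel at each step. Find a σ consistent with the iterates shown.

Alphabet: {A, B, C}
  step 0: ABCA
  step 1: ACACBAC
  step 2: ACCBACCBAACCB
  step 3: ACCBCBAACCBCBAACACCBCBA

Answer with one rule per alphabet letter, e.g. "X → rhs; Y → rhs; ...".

  step 2 ⇒ step 3: ACCBACCBAACCB ⇒ AC·CB·CB·A·AC·CB·CB·A·AC·AC·CB·CB·A
    A ↦ AC
    B ↦ A
    C ↦ CB

A->AC, B->A, C->CB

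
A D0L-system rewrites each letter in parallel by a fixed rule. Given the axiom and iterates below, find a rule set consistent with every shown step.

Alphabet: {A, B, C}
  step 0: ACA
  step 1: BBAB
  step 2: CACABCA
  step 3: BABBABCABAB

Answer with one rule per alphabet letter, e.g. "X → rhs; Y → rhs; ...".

A->B, B->CA, C->BA

  step 2 ⇒ step 3: CACABCA ⇒ BA·B·BA·B·CA·BA·B
    A ↦ B
    B ↦ CA
    C ↦ BA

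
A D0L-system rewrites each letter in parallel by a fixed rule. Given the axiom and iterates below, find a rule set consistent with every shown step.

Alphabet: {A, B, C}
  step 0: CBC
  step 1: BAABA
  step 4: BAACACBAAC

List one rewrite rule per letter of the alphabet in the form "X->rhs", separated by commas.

A->C, B->A, C->BA

  step 0 ⇒ step 1: CBC ⇒ BA·A·BA
    B ↦ A
    C ↦ BA
    A ↦ C  (constrained at step 1)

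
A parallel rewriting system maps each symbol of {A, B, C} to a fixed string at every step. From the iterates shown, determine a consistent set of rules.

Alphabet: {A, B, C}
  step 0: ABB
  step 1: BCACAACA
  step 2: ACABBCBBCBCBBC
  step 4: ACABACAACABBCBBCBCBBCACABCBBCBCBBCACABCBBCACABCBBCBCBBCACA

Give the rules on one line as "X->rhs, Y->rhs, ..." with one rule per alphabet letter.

  step 1 ⇒ step 2: BCACAACA ⇒ ACA·B·BC·B·BC·BC·B·BC
    A ↦ BC
    B ↦ ACA
    C ↦ B

A->BC, B->ACA, C->B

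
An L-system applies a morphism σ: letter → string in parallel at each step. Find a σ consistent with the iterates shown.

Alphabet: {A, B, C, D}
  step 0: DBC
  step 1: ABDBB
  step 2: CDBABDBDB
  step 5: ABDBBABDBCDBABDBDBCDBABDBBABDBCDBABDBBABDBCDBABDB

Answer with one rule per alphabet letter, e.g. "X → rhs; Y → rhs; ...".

  step 1 ⇒ step 2: ABDBB ⇒ C·DB·AB·DB·DB
    A ↦ C
    B ↦ DB
    D ↦ AB
  step 0 ⇒ step 1: DBC ⇒ AB·DB·B
    C ↦ B

A->C, B->DB, C->B, D->AB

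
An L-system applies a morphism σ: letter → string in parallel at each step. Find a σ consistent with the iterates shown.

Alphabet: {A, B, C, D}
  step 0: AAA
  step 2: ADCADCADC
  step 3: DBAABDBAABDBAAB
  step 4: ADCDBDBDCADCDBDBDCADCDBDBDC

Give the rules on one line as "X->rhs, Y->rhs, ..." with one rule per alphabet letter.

  step 3 ⇒ step 4: DBAABDBAABDBAAB ⇒ A·DC·DB·DB·DC·A·DC·DB·DB·DC·A·DC·DB·DB·DC
    A ↦ DB
    B ↦ DC
    D ↦ A
  step 2 ⇒ step 3: ADCADCADC ⇒ DB·A·AB·DB·A·AB·DB·A·AB
    C ↦ AB

A->DB, B->DC, C->AB, D->A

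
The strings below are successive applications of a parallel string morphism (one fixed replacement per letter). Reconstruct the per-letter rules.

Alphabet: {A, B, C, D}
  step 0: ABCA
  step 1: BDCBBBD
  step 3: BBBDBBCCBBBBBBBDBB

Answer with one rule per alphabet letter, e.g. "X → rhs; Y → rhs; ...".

  step 0 ⇒ step 1: ABCA ⇒ BD·C·BB·BD
    A ↦ BD
    B ↦ C
    C ↦ BB
    D ↦ AC  (constrained at step 1)

A->BD, B->C, C->BB, D->AC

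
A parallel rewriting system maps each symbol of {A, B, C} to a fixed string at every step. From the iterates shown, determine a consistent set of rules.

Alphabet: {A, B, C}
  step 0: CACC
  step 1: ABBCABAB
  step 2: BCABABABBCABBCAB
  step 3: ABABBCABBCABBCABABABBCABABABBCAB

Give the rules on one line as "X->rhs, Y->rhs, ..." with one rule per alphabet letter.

A->BC, B->AB, C->AB

  step 2 ⇒ step 3: BCABABABBCABBCAB ⇒ AB·AB·BC·AB·BC·AB·BC·AB·AB·AB·BC·AB·AB·AB·BC·AB
    A ↦ BC
    B ↦ AB
    C ↦ AB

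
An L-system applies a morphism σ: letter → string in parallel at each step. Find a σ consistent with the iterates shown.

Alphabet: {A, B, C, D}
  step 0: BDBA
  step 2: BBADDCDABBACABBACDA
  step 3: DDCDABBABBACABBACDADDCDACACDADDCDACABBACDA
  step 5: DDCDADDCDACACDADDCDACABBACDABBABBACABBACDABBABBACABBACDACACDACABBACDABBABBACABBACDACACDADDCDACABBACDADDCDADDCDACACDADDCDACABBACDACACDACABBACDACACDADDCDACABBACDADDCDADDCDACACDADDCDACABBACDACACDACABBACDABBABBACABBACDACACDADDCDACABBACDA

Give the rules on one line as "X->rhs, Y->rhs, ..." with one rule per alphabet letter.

A->CDA, B->D, C->CA, D->BBA

  step 2 ⇒ step 3: BBADDCDABBACABBACDA ⇒ D·D·CDA·BBA·BBA·CA·BBA·CDA·D·D·CDA·CA·CDA·D·D·CDA·CA·BBA·CDA
    A ↦ CDA
    B ↦ D
    C ↦ CA
    D ↦ BBA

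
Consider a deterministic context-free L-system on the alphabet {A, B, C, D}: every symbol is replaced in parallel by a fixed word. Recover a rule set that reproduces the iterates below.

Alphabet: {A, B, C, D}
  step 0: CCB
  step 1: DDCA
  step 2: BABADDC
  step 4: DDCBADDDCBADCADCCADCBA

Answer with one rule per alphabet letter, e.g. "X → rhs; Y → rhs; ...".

A->DC, B->CA, C->D, D->BA

  step 1 ⇒ step 2: DDCA ⇒ BA·BA·D·DC
    A ↦ DC
    C ↦ D
    D ↦ BA
  step 0 ⇒ step 1: CCB ⇒ D·D·CA
    B ↦ CA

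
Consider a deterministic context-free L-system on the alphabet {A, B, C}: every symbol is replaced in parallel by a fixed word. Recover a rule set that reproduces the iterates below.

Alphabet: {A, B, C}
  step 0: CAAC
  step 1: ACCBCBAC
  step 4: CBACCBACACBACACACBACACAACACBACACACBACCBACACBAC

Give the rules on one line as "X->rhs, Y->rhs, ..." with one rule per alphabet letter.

  step 0 ⇒ step 1: CAAC ⇒ AC·CB·CB·AC
    A ↦ CB
    C ↦ AC
    B ↦ A  (constrained at step 1)

A->CB, B->A, C->AC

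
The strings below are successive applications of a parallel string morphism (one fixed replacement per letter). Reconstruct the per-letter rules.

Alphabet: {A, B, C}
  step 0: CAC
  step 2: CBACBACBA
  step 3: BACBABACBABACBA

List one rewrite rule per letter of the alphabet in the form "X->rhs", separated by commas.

  step 2 ⇒ step 3: CBACBACBA ⇒ BA·C·BA·BA·C·BA·BA·C·BA
    A ↦ BA
    B ↦ C
    C ↦ BA

A->BA, B->C, C->BA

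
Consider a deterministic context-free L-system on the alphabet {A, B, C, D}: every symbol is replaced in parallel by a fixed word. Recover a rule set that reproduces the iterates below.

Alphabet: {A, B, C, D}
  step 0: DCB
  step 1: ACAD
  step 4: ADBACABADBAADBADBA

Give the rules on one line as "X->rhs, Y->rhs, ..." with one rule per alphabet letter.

  step 0 ⇒ step 1: DCB ⇒ A·CA·D
    B ↦ D
    C ↦ CA
    D ↦ A
    A ↦ BA  (constrained at step 1)

A->BA, B->D, C->CA, D->A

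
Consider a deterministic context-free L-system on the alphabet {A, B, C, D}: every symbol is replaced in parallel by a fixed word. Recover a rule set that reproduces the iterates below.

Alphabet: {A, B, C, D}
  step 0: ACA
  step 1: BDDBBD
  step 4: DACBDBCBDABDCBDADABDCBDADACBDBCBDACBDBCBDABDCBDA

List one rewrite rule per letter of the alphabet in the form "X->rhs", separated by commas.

  step 0 ⇒ step 1: ACA ⇒ BD·DB·BD
    A ↦ BD
    C ↦ DB
    B ↦ CB  (constrained at step 1)
    D ↦ DA  (constrained at step 1)

A->BD, B->CB, C->DB, D->DA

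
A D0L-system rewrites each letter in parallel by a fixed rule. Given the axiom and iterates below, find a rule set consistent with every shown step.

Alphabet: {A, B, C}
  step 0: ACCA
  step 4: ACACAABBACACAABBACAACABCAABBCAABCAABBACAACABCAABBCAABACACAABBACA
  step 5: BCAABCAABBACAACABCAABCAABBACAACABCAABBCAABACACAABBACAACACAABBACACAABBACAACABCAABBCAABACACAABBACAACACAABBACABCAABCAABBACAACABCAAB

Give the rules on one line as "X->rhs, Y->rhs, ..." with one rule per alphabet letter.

  step 4 ⇒ step 5: ACACAABBACACAABBACAACABCAABBCAABCAABBACAACABCAABBCAABACACAABBACA ⇒ B·CAA·B·CAA·B·B·ACA·ACA·B·CAA·B·CAA·B·B·ACA·ACA·B·CAA·B·B·CAA·B·ACA·CAA·B·B·ACA·ACA·CAA·B·B·ACA·CAA·B·B·ACA·ACA·B·CAA·B·B·CAA·B·ACA·CAA·B·B·ACA·ACA·CAA·B·B·ACA·B·CAA·B·CAA·B·B·ACA·ACA·B·CAA·B
    A ↦ B
    B ↦ ACA
    C ↦ CAA

A->B, B->ACA, C->CAA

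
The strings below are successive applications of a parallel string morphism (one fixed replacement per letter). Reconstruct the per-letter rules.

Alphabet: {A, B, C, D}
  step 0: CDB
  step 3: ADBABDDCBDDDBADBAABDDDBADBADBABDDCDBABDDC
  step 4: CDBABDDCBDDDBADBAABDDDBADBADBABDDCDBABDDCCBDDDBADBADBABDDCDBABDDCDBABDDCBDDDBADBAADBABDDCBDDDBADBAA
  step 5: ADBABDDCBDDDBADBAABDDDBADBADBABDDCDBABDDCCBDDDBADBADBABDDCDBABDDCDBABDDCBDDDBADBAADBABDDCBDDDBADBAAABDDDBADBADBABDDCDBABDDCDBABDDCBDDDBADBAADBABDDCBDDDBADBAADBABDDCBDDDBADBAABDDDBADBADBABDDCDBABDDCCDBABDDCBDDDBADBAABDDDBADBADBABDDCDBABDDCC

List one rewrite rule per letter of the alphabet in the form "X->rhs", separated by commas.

A->C, B->BDD, C->A, D->DBA

  step 4 ⇒ step 5: CDBABDDCBDDDBADBAABDDDBADBADBABDDCDBABDDCCBDDDBADBADBABDDCDBABDDCDBABDDCBDDDBADBAADBABDDCBDDDBADBAA ⇒ A·DBA·BDD·C·BDD·DBA·DBA·A·BDD·DBA·DBA·DBA·BDD·C·DBA·BDD·C·C·BDD·DBA·DBA·DBA·BDD·C·DBA·BDD·C·DBA·BDD·C·BDD·DBA·DBA·A·DBA·BDD·C·BDD·DBA·DBA·A·A·BDD·DBA·DBA·DBA·BDD·C·DBA·BDD·C·DBA·BDD·C·BDD·DBA·DBA·A·DBA·BDD·C·BDD·DBA·DBA·A·DBA·BDD·C·BDD·DBA·DBA·A·BDD·DBA·DBA·DBA·BDD·C·DBA·BDD·C·C·DBA·BDD·C·BDD·DBA·DBA·A·BDD·DBA·DBA·DBA·BDD·C·DBA·BDD·C·C
    A ↦ C
    B ↦ BDD
    C ↦ A
    D ↦ DBA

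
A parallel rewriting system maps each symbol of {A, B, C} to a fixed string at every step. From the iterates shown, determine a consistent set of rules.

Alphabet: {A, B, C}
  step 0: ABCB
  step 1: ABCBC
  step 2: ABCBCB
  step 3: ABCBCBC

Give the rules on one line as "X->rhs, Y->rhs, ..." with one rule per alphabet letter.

A->AB, B->C, C->B

  step 2 ⇒ step 3: ABCBCB ⇒ AB·C·B·C·B·C
    A ↦ AB
    B ↦ C
    C ↦ B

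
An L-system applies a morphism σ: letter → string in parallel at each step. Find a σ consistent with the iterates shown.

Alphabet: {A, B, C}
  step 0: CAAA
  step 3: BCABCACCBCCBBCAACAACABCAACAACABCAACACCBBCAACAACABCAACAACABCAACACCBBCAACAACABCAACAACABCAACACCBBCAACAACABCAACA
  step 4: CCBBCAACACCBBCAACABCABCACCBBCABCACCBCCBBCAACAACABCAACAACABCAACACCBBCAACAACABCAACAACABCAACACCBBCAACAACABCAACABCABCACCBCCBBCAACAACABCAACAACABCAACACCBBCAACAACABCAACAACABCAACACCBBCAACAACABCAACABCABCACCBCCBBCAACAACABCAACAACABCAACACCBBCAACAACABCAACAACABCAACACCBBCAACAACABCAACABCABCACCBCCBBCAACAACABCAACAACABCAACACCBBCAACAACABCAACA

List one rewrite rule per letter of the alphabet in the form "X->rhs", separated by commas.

A->ACA, B->CCB, C->BCA

  step 3 ⇒ step 4: BCABCACCBCCBBCAACAACABCAACAACABCAACACCBBCAACAACABCAACAACABCAACACCBBCAACAACABCAACAACABCAACACCBBCAACAACABCAACA ⇒ CCB·BCA·ACA·CCB·BCA·ACA·BCA·BCA·CCB·BCA·BCA·CCB·CCB·BCA·ACA·ACA·BCA·ACA·ACA·BCA·ACA·CCB·BCA·ACA·ACA·BCA·ACA·ACA·BCA·ACA·CCB·BCA·ACA·ACA·BCA·ACA·BCA·BCA·CCB·CCB·BCA·ACA·ACA·BCA·ACA·ACA·BCA·ACA·CCB·BCA·ACA·ACA·BCA·ACA·ACA·BCA·ACA·CCB·BCA·ACA·ACA·BCA·ACA·BCA·BCA·CCB·CCB·BCA·ACA·ACA·BCA·ACA·ACA·BCA·ACA·CCB·BCA·ACA·ACA·BCA·ACA·ACA·BCA·ACA·CCB·BCA·ACA·ACA·BCA·ACA·BCA·BCA·CCB·CCB·BCA·ACA·ACA·BCA·ACA·ACA·BCA·ACA·CCB·BCA·ACA·ACA·BCA·ACA
    A ↦ ACA
    B ↦ CCB
    C ↦ BCA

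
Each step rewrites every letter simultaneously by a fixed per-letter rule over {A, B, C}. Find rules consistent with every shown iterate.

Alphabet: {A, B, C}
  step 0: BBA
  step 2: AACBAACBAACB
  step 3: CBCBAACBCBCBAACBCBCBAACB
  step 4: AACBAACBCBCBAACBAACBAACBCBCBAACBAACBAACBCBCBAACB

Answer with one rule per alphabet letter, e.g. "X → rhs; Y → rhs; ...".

  step 3 ⇒ step 4: CBCBAACBCBCBAACBCBCBAACB ⇒ AA·CB·AA·CB·CB·CB·AA·CB·AA·CB·AA·CB·CB·CB·AA·CB·AA·CB·AA·CB·CB·CB·AA·CB
    A ↦ CB
    B ↦ CB
    C ↦ AA

A->CB, B->CB, C->AA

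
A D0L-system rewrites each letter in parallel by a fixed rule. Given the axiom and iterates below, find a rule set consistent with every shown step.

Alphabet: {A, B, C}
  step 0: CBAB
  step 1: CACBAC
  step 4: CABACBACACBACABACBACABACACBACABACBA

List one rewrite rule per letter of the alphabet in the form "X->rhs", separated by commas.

A->BA, B->C, C->CA

  step 0 ⇒ step 1: CBAB ⇒ CA·C·BA·C
    A ↦ BA
    B ↦ C
    C ↦ CA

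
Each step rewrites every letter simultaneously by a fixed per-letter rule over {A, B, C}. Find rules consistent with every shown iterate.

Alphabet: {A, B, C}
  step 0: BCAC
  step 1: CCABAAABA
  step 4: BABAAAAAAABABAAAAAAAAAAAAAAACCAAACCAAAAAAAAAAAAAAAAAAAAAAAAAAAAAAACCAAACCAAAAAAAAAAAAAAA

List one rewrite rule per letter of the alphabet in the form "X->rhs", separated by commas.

  step 0 ⇒ step 1: BCAC ⇒ CCA·BA·AA·BA
    A ↦ AA
    B ↦ CCA
    C ↦ BA

A->AA, B->CCA, C->BA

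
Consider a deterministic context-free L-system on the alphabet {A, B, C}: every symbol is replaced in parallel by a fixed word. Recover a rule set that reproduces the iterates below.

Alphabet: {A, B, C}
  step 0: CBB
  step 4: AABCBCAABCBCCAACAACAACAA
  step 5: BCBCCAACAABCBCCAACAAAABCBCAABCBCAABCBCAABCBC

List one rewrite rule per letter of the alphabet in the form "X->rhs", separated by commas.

  step 4 ⇒ step 5: AABCBCAABCBCCAACAACAACAA ⇒ BC·BC·C·AA·C·AA·BC·BC·C·AA·C·AA·AA·BC·BC·AA·BC·BC·AA·BC·BC·AA·BC·BC
    A ↦ BC
    B ↦ C
    C ↦ AA

A->BC, B->C, C->AA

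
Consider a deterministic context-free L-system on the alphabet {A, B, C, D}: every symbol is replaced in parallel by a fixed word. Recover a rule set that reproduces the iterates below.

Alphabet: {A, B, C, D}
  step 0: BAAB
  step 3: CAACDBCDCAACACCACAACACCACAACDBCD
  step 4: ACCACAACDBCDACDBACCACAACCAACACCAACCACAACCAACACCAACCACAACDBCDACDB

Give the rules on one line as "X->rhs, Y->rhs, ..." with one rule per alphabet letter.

A->CA, B->CD, C->AC, D->DB

  step 3 ⇒ step 4: CAACDBCDCAACACCACAACACCACAACDBCD ⇒ AC·CA·CA·AC·DB·CD·AC·DB·AC·CA·CA·AC·CA·AC·AC·CA·AC·CA·CA·AC·CA·AC·AC·CA·AC·CA·CA·AC·DB·CD·AC·DB
    A ↦ CA
    B ↦ CD
    C ↦ AC
    D ↦ DB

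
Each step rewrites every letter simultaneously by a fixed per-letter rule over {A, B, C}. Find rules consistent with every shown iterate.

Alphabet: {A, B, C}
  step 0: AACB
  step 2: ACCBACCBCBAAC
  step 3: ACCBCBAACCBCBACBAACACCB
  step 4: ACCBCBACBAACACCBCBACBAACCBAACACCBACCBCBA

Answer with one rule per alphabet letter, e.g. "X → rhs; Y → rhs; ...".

  step 3 ⇒ step 4: ACCBCBAACCBCBACBAACACCB ⇒ AC·CB·CB·A·CB·A·AC·AC·CB·CB·A·CB·A·AC·CB·A·AC·AC·CB·AC·CB·CB·A
    A ↦ AC
    B ↦ A
    C ↦ CB

A->AC, B->A, C->CB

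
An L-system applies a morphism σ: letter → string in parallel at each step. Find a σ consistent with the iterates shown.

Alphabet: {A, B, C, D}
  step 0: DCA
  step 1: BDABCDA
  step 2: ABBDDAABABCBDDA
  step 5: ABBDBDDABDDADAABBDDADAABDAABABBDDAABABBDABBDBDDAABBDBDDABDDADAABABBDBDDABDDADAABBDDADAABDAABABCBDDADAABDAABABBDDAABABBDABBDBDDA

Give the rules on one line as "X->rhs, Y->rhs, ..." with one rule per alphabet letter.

  step 1 ⇒ step 2: BDABCDA ⇒ AB·BD·DA·AB·ABC·BD·DA
    A ↦ DA
    B ↦ AB
    C ↦ ABC
    D ↦ BD

A->DA, B->AB, C->ABC, D->BD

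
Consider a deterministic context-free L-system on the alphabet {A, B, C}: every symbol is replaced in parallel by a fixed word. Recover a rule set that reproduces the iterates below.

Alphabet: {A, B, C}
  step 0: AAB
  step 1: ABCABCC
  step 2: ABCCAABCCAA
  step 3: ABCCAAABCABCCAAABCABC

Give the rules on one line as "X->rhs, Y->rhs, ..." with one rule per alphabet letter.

  step 2 ⇒ step 3: ABCCAABCCAA ⇒ ABC·C·A·A·ABC·ABC·C·A·A·ABC·ABC
    A ↦ ABC
    B ↦ C
    C ↦ A

A->ABC, B->C, C->A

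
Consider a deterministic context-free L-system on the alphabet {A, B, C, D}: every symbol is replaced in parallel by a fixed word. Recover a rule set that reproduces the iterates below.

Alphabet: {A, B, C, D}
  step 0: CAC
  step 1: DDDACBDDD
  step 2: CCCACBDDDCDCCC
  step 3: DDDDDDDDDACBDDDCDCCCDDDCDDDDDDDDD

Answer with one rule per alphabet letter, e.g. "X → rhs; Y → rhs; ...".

A->ACB, B->CD, C->DDD, D->C

  step 2 ⇒ step 3: CCCACBDDDCDCCC ⇒ DDD·DDD·DDD·ACB·DDD·CD·C·C·C·DDD·C·DDD·DDD·DDD
    A ↦ ACB
    B ↦ CD
    C ↦ DDD
    D ↦ C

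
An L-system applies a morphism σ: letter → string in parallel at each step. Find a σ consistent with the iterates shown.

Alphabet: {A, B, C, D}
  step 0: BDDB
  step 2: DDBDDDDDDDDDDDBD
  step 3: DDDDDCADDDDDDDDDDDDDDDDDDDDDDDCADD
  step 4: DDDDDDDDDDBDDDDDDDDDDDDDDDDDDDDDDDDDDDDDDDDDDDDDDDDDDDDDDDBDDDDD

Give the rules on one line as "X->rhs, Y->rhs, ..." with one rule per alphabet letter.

  step 3 ⇒ step 4: DDDDDCADDDDDDDDDDDDDDDDDDDDDDDCADD ⇒ DD·DD·DD·DD·DD·B·D·DD·DD·DD·DD·DD·DD·DD·DD·DD·DD·DD·DD·DD·DD·DD·DD·DD·DD·DD·DD·DD·DD·DD·B·D·DD·DD
    A ↦ D
    C ↦ B
    D ↦ DD
  step 2 ⇒ step 3: DDBDDDDDDDDDDDBD ⇒ DD·DD·DCA·DD·DD·DD·DD·DD·DD·DD·DD·DD·DD·DD·DCA·DD
    B ↦ DCA

A->D, B->DCA, C->B, D->DD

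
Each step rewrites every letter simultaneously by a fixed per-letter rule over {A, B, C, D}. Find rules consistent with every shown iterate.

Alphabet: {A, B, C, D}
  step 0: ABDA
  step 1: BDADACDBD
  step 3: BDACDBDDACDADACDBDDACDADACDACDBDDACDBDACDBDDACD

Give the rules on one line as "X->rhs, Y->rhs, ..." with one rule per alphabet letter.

  step 0 ⇒ step 1: ABDA ⇒ BD·AD·ACD·BD
    A ↦ BD
    B ↦ AD
    D ↦ ACD
    C ↦ D  (constrained at step 1)

A->BD, B->AD, C->D, D->ACD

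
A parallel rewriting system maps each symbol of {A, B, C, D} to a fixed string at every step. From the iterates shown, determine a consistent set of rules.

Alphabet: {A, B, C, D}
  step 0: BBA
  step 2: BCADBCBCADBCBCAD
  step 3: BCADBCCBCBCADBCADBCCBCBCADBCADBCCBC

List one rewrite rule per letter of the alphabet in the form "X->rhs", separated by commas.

  step 2 ⇒ step 3: BCADBCBCADBCBCAD ⇒ BCA·D·BC·CBC·BCA·D·BCA·D·BC·CBC·BCA·D·BCA·D·BC·CBC
    A ↦ BC
    B ↦ BCA
    C ↦ D
    D ↦ CBC

A->BC, B->BCA, C->D, D->CBC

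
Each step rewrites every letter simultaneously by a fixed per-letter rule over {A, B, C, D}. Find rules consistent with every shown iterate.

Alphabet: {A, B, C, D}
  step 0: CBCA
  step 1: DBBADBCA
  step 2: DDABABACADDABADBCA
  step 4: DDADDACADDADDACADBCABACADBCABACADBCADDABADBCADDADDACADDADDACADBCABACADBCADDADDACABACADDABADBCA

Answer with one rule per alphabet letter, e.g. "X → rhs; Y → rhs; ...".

  step 1 ⇒ step 2: DBBADBCA ⇒ DDA·BA·BA·CA·DDA·BA·DB·CA
    A ↦ CA
    B ↦ BA
    C ↦ DB
    D ↦ DDA

A->CA, B->BA, C->DB, D->DDA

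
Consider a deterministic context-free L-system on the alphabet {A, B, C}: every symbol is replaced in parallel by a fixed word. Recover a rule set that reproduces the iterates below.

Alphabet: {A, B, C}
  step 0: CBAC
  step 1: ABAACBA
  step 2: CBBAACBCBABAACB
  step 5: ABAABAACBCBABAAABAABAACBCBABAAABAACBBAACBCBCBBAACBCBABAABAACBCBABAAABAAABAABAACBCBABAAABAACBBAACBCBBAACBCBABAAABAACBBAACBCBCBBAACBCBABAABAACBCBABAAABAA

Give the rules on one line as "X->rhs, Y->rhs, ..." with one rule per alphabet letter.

  step 1 ⇒ step 2: ABAACBA ⇒ CB·BAA·CB·CB·A·BAA·CB
    A ↦ CB
    B ↦ BAA
    C ↦ A

A->CB, B->BAA, C->A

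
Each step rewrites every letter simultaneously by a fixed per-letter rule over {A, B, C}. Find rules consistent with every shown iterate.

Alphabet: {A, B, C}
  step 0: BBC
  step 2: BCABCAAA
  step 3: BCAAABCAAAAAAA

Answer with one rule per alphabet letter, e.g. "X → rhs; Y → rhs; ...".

  step 2 ⇒ step 3: BCABCAAA ⇒ BC·A·AA·BC·A·AA·AA·AA
    A ↦ AA
    B ↦ BC
    C ↦ A

A->AA, B->BC, C->A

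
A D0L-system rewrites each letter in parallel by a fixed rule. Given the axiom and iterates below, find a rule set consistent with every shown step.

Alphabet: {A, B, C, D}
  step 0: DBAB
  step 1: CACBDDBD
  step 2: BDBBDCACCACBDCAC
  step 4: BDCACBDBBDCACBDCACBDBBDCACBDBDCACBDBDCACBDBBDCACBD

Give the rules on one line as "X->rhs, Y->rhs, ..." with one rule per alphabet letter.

  step 1 ⇒ step 2: CACBDDBD ⇒ B·D·B·BD·CAC·CAC·BD·CAC
    A ↦ D
    B ↦ BD
    C ↦ B
    D ↦ CAC

A->D, B->BD, C->B, D->CAC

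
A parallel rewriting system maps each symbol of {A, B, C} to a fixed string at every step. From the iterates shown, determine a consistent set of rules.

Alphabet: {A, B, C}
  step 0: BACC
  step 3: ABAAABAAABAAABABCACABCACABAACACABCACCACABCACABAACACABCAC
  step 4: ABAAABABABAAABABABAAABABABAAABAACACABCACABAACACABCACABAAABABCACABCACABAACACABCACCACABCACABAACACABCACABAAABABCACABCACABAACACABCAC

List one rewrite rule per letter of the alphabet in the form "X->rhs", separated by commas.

A->AB, B->AA, C->CAC

  step 3 ⇒ step 4: ABAAABAAABAAABABCACABCACABAACACABCACCACABCACABAACACABCAC ⇒ AB·AA·AB·AB·AB·AA·AB·AB·AB·AA·AB·AB·AB·AA·AB·AA·CAC·AB·CAC·AB·AA·CAC·AB·CAC·AB·AA·AB·AB·CAC·AB·CAC·AB·AA·CAC·AB·CAC·CAC·AB·CAC·AB·AA·CAC·AB·CAC·AB·AA·AB·AB·CAC·AB·CAC·AB·AA·CAC·AB·CAC
    A ↦ AB
    B ↦ AA
    C ↦ CAC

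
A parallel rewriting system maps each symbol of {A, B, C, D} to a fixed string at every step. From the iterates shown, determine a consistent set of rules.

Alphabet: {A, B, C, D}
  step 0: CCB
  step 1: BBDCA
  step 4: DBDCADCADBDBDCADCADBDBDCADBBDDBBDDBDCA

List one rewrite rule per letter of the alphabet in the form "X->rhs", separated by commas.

A->D, B->DCA, C->B, D->DB

  step 0 ⇒ step 1: CCB ⇒ B·B·DCA
    B ↦ DCA
    C ↦ B
    A ↦ D  (constrained at step 1)
    D ↦ DB  (constrained at step 1)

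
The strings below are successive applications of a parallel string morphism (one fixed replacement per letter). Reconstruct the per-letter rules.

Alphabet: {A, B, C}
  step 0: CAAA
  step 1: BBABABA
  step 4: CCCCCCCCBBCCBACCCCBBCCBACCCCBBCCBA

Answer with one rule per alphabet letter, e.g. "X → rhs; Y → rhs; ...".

A->BA, B->CC, C->B

  step 0 ⇒ step 1: CAAA ⇒ B·BA·BA·BA
    A ↦ BA
    C ↦ B
    B ↦ CC  (constrained at step 1)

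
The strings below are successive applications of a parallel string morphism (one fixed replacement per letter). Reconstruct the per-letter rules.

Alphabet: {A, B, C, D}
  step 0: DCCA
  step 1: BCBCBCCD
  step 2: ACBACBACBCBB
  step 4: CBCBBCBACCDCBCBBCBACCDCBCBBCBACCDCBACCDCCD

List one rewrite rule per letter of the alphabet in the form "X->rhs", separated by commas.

A->CCD, B->A, C->CB, D->B

  step 1 ⇒ step 2: BCBCBCCD ⇒ A·CB·A·CB·A·CB·CB·B
    B ↦ A
    C ↦ CB
    D ↦ B
  step 0 ⇒ step 1: DCCA ⇒ B·CB·CB·CCD
    A ↦ CCD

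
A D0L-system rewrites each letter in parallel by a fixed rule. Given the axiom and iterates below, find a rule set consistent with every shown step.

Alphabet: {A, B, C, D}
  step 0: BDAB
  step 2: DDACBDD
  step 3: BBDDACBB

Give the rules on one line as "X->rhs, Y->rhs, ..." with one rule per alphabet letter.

  step 2 ⇒ step 3: DDACBDD ⇒ B·B·D·D·AC·B·B
    A ↦ D
    B ↦ AC
    C ↦ D
    D ↦ B

A->D, B->AC, C->D, D->B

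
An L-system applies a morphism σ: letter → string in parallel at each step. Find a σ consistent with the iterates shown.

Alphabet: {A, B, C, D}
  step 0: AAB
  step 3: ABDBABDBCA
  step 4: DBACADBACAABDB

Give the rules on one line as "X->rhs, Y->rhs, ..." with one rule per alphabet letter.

A->DB, B->A, C->AB, D->C

  step 3 ⇒ step 4: ABDBABDBCA ⇒ DB·A·C·A·DB·A·C·A·AB·DB
    A ↦ DB
    B ↦ A
    C ↦ AB
    D ↦ C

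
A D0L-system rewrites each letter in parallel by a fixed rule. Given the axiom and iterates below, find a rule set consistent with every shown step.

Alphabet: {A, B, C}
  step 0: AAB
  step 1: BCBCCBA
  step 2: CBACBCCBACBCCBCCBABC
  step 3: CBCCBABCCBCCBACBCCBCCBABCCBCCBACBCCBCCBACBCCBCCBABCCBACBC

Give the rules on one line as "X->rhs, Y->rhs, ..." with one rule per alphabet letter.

  step 2 ⇒ step 3: CBACBCCBACBCCBCCBABC ⇒ CBC·CBA·BC·CBC·CBA·CBC·CBC·CBA·BC·CBC·CBA·CBC·CBC·CBA·CBC·CBC·CBA·BC·CBA·CBC
    A ↦ BC
    B ↦ CBA
    C ↦ CBC

A->BC, B->CBA, C->CBC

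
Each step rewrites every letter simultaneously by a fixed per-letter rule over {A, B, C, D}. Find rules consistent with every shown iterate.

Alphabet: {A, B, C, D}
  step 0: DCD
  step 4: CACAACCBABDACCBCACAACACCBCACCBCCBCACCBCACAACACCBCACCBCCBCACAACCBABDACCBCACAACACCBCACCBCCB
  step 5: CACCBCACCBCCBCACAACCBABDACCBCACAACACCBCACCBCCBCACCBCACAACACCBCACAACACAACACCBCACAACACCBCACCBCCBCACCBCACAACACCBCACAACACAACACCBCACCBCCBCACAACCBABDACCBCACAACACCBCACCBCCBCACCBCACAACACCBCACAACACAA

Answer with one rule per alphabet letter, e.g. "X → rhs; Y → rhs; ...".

  step 4 ⇒ step 5: CACAACCBABDACCBCACAACACCBCACCBCCBCACCBCACAACACCBCACCBCCBCACAACCBABDACCBCACAACACCBCACCBCCB ⇒ CA·CCB·CA·CCB·CCB·CA·CA·A·CCB·A·BDA·CCB·CA·CA·A·CA·CCB·CA·CCB·CCB·CA·CCB·CA·CA·A·CA·CCB·CA·CA·A·CA·CA·A·CA·CCB·CA·CA·A·CA·CCB·CA·CCB·CCB·CA·CCB·CA·CA·A·CA·CCB·CA·CA·A·CA·CA·A·CA·CCB·CA·CCB·CCB·CA·CA·A·CCB·A·BDA·CCB·CA·CA·A·CA·CCB·CA·CCB·CCB·CA·CCB·CA·CA·A·CA·CCB·CA·CA·A·CA·CA·A
    A ↦ CCB
    B ↦ A
    C ↦ CA
    D ↦ BDA

A->CCB, B->A, C->CA, D->BDA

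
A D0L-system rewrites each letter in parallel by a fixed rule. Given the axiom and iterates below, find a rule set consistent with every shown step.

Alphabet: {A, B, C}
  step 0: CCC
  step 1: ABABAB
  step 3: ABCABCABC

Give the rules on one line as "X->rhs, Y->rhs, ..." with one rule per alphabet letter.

A->C, B->A, C->AB

  step 0 ⇒ step 1: CCC ⇒ AB·AB·AB
    C ↦ AB
    A ↦ C  (constrained at step 1)
    B ↦ A  (constrained at step 1)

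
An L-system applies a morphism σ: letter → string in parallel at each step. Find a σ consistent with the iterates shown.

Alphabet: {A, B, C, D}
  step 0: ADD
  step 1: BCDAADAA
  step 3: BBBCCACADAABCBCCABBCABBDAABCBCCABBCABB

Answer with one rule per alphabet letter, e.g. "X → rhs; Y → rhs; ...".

  step 0 ⇒ step 1: ADD ⇒ BC·DAA·DAA
    A ↦ BC
    D ↦ DAA
    B ↦ CA  (constrained at step 1)
    C ↦ BB  (constrained at step 1)

A->BC, B->CA, C->BB, D->DAA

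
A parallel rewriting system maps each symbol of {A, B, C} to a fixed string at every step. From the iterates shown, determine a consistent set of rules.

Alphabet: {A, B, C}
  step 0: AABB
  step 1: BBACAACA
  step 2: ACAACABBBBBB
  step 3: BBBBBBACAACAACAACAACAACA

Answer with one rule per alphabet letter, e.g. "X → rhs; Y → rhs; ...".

A->B, B->ACA, C->B

  step 2 ⇒ step 3: ACAACABBBBBB ⇒ B·B·B·B·B·B·ACA·ACA·ACA·ACA·ACA·ACA
    A ↦ B
    B ↦ ACA
    C ↦ B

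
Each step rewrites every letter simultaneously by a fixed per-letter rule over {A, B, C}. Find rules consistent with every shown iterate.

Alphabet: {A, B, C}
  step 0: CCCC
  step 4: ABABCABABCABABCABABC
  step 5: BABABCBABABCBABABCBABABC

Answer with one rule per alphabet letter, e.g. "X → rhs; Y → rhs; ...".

A->B, B->A, C->BC

  step 4 ⇒ step 5: ABABCABABCABABCABABC ⇒ B·A·B·A·BC·B·A·B·A·BC·B·A·B·A·BC·B·A·B·A·BC
    A ↦ B
    B ↦ A
    C ↦ BC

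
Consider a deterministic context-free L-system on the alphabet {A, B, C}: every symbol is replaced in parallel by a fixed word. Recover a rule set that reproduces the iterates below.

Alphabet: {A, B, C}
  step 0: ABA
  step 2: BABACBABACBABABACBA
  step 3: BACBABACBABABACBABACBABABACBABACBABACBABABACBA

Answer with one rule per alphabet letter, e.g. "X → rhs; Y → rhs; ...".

A->CBA, B->BA, C->BA

  step 2 ⇒ step 3: BABACBABACBABABACBA ⇒ BA·CBA·BA·CBA·BA·BA·CBA·BA·CBA·BA·BA·CBA·BA·CBA·BA·CBA·BA·BA·CBA
    A ↦ CBA
    B ↦ BA
    C ↦ BA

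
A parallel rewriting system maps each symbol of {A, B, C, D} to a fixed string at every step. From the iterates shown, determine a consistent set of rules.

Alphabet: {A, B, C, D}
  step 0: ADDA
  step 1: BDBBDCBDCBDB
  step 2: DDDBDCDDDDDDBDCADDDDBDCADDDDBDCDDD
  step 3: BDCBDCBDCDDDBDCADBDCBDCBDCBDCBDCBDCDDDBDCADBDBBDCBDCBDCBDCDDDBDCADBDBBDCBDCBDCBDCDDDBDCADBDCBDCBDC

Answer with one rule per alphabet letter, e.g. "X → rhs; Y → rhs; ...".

  step 2 ⇒ step 3: DDDBDCDDDDDDBDCADDDDBDCADDDDBDCDDD ⇒ BDC·BDC·BDC·DDD·BDC·AD·BDC·BDC·BDC·BDC·BDC·BDC·DDD·BDC·AD·BDB·BDC·BDC·BDC·BDC·DDD·BDC·AD·BDB·BDC·BDC·BDC·BDC·DDD·BDC·AD·BDC·BDC·BDC
    A ↦ BDB
    B ↦ DDD
    C ↦ AD
    D ↦ BDC

A->BDB, B->DDD, C->AD, D->BDC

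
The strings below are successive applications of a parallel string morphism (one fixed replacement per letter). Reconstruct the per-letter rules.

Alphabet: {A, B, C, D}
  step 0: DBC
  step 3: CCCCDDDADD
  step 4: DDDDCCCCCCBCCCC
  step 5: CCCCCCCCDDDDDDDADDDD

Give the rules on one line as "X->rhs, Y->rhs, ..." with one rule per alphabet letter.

  step 4 ⇒ step 5: DDDDCCCCCCBCCCC ⇒ CC·CC·CC·CC·D·D·D·D·D·D·DA·D·D·D·D
    B ↦ DA
    C ↦ D
    D ↦ CC
  step 3 ⇒ step 4: CCCCDDDADD ⇒ D·D·D·D·CC·CC·CC·B·CC·CC
    A ↦ B

A->B, B->DA, C->D, D->CC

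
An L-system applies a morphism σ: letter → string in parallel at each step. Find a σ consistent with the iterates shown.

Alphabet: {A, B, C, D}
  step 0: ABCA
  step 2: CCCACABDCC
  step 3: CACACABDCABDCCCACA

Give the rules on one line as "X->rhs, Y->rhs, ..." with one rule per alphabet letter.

A->BD, B->C, C->CA, D->C

  step 2 ⇒ step 3: CCCACABDCC ⇒ CA·CA·CA·BD·CA·BD·C·C·CA·CA
    A ↦ BD
    B ↦ C
    C ↦ CA
    D ↦ C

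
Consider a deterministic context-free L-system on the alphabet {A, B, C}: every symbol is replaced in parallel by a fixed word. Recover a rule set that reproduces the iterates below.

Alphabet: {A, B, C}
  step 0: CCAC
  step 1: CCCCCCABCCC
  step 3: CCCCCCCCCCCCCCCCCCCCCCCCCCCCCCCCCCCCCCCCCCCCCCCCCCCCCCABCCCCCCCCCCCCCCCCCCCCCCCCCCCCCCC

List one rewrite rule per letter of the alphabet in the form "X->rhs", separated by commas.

  step 0 ⇒ step 1: CCAC ⇒ CCC·CCC·AB·CCC
    A ↦ AB
    C ↦ CCC
    B ↦ C  (constrained at step 1)

A->AB, B->C, C->CCC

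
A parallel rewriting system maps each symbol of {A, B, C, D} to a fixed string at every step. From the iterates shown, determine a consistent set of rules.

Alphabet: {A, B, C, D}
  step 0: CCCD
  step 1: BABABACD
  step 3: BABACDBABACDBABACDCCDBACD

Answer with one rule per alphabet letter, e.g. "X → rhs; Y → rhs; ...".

  step 0 ⇒ step 1: CCCD ⇒ BA·BA·BA·CD
    C ↦ BA
    D ↦ CD
    A ↦ D  (constrained at step 1)
    B ↦ CC  (constrained at step 1)

A->D, B->CC, C->BA, D->CD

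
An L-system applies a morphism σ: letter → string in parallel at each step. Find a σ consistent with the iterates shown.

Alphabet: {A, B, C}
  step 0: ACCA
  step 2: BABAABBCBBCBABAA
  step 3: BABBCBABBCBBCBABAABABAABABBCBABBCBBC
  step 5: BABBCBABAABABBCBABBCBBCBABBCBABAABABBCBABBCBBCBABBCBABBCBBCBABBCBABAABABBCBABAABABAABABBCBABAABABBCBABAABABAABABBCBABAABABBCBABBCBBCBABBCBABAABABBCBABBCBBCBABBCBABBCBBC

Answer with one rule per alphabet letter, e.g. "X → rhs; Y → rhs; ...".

  step 2 ⇒ step 3: BABAABBCBBCBABAA ⇒ BA·BBC·BA·BBC·BBC·BA·BA·A·BA·BA·A·BA·BBC·BA·BBC·BBC
    A ↦ BBC
    B ↦ BA
    C ↦ A

A->BBC, B->BA, C->A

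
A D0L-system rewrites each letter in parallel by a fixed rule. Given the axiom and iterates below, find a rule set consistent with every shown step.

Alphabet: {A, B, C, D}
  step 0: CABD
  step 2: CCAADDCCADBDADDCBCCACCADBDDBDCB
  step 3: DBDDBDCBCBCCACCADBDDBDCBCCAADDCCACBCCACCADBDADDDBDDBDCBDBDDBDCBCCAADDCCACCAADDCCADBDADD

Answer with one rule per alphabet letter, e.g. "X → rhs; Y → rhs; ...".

A->CB, B->ADD, C->DBD, D->CCA

  step 2 ⇒ step 3: CCAADDCCADBDADDCBCCACCADBDDBDCB ⇒ DBD·DBD·CB·CB·CCA·CCA·DBD·DBD·CB·CCA·ADD·CCA·CB·CCA·CCA·DBD·ADD·DBD·DBD·CB·DBD·DBD·CB·CCA·ADD·CCA·CCA·ADD·CCA·DBD·ADD
    A ↦ CB
    B ↦ ADD
    C ↦ DBD
    D ↦ CCA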